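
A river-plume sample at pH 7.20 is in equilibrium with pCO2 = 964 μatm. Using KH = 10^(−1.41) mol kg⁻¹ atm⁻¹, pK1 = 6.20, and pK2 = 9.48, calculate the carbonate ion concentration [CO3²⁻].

[CO2*] = KH · pCO2 = 10^(−1.41) × 964×10^-6 = 3.750×10^-5 mol/kg
α₀ = 1/(1 + K1/[H⁺] + K1K2/[H⁺]²) = 1/(1 + 10^+1.00 + 10^-1.28) = 0.09048
DIC = [CO2*]/α₀ = 3.750×10^-5 / 0.09048 = 0.4145 mmol/kg
[CO3²⁻] = α₂·DIC; α₂ = 0.004748, so [CO3²⁻] = 0.004748 × 0.4145 = 0.00197 mmol/kg = 1.97 μmol/kg

[CO3²⁻] = 1.97 μmol/kg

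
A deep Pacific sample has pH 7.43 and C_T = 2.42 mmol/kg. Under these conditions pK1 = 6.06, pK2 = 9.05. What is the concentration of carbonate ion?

[CO3²⁻] = 0.0544 mmol/kg

α₂ = 1 / (1 + [H⁺]/K2 + [H⁺]²/(K1K2)) = 1 / (1 + 10^+1.62 + 10^+0.25)
   = 1 / (1 + 41.687 + 1.7783) = 1/44.465 = 0.02249
[CO3²⁻] = α₂ × DIC = 0.02249 × 2.42 = 0.0544 mmol/kg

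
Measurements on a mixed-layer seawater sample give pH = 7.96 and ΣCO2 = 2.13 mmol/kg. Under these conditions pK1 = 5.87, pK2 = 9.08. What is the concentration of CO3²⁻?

[CO3²⁻] = 0.149 mmol/kg

α₂ = 1 / (1 + [H⁺]/K2 + [H⁺]²/(K1K2)) = 1 / (1 + 10^+1.12 + 10^-0.97)
   = 1 / (1 + 13.183 + 0.10715) = 1/14.290 = 0.06998
[CO3²⁻] = α₂ × DIC = 0.06998 × 2.13 = 0.149 mmol/kg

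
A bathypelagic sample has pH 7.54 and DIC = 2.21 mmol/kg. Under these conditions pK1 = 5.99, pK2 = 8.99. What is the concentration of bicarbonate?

α₁ = 1 / (1 + [H⁺]/K1 + K2/[H⁺]) = 1 / (1 + 10^-1.55 + 10^-1.45)
   = 1 / (1 + 0.028184 + 0.035481) = 1/1.0637 = 0.9401
[HCO3⁻] = α₁ × DIC = 0.9401 × 2.21 = 2.08 mmol/kg

[HCO3⁻] = 2.08 mmol/kg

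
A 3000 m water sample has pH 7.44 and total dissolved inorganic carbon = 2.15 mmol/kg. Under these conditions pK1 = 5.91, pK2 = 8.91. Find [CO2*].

[CO2*] = 0.0597 mmol/kg

α₀ = 1 / (1 + K1/[H⁺] + K1K2/[H⁺]²) = 1 / (1 + 10^+1.53 + 10^+0.06)
   = 1 / (1 + 33.884 + 1.1482) = 1/36.033 = 0.02775
[CO2*] = α₀ × DIC = 0.02775 × 2.15 = 0.0597 mmol/kg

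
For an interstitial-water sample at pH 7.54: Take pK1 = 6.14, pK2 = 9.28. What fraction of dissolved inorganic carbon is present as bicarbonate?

α₁ = 1 / (1 + [H⁺]/K1 + K2/[H⁺]) = 1 / (1 + 10^-1.40 + 10^-1.74)
   = 1 / (1 + 0.039811 + 0.018197) = 1/1.0580 = 0.9452

α₁ = 0.945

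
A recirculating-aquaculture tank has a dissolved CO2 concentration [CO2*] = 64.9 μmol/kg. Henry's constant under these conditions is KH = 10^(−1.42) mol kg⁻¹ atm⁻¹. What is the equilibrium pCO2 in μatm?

pCO2 = 1710 μatm

KH = 10^(−1.42) = 3.802×10^-2 mol kg⁻¹ atm⁻¹
pCO2 = [CO2*]/KH = 64.9×10^-6 / 3.802×10^-2 = 1.71×10^-3 atm = 1710 μatm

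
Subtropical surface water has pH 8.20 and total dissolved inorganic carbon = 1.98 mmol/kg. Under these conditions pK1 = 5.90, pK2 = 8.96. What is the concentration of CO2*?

α₀ = 1 / (1 + K1/[H⁺] + K1K2/[H⁺]²) = 1 / (1 + 10^+2.30 + 10^+1.54)
   = 1 / (1 + 199.53 + 34.674) = 1/235.20 = 0.004252
[CO2*] = α₀ × DIC = 0.004252 × 1.98 = 0.00842 mmol/kg = 8.42 μmol/kg

[CO2*] = 8.42 μmol/kg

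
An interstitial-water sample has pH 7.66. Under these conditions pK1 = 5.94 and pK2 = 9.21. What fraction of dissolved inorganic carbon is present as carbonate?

α₂ = 0.0269

α₂ = 1 / (1 + [H⁺]/K2 + [H⁺]²/(K1K2)) = 1 / (1 + 10^+1.55 + 10^-0.17)
   = 1 / (1 + 35.481 + 0.67608) = 1/37.157 = 0.02691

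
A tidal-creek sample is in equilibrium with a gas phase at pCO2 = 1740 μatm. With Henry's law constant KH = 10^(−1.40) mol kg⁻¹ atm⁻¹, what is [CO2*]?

KH = 10^(−1.40) = 3.981×10^-2 mol kg⁻¹ atm⁻¹
[CO2*] = KH · pCO2 = 3.981×10^-2 × 1740×10^-6 atm = 6.93×10^-5 mol/kg

[CO2*] = 69.3 μmol/kg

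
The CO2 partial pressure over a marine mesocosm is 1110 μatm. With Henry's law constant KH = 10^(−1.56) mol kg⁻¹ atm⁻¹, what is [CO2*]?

[CO2*] = 30.6 μmol/kg

KH = 10^(−1.56) = 2.754×10^-2 mol kg⁻¹ atm⁻¹
[CO2*] = KH · pCO2 = 2.754×10^-2 × 1110×10^-6 atm = 3.06×10^-5 mol/kg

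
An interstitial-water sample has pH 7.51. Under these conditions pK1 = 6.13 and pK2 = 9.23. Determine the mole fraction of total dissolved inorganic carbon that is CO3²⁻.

α₂ = 1 / (1 + [H⁺]/K2 + [H⁺]²/(K1K2)) = 1 / (1 + 10^+1.72 + 10^+0.34)
   = 1 / (1 + 52.481 + 2.1878) = 1/55.669 = 0.01796

α₂ = 0.0180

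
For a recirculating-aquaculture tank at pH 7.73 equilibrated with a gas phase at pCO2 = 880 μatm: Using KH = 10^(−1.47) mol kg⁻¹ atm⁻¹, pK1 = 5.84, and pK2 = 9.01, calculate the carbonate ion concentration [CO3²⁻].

[CO3²⁻] = 0.121 mmol/kg

[CO2*] = KH · pCO2 = 10^(−1.47) × 880×10^-6 = 2.982×10^-5 mol/kg
α₀ = 1/(1 + K1/[H⁺] + K1K2/[H⁺]²) = 1/(1 + 10^+1.89 + 10^+0.61) = 0.01209
DIC = [CO2*]/α₀ = 2.982×10^-5 / 0.01209 = 2.466 mmol/kg
[CO3²⁻] = α₂·DIC; α₂ = 0.04926, so [CO3²⁻] = 0.04926 × 2.466 = 0.121 mmol/kg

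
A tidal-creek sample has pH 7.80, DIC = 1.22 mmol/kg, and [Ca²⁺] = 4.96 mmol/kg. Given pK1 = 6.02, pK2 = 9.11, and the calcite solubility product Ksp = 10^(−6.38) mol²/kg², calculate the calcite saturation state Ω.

Ω = 0.667

α₂ = 1 / (1 + [H⁺]/K2 + [H⁺]²/(K1K2)) = 1 / (1 + 10^+1.31 + 10^-0.47)
   = 1 / (1 + 20.417 + 0.33884) = 1/21.756 = 0.04596
[CO3²⁻] = α₂ × DIC = 0.04596 × 1.22 = 0.05608 mmol/kg
Ksp = 10^(−6.38) = 4.169×10^-7
Ω = [Ca²⁺][CO3²⁻]/Ksp = (4.96×10^-3)(5.608×10^-5) / 4.169×10^-7 = 0.667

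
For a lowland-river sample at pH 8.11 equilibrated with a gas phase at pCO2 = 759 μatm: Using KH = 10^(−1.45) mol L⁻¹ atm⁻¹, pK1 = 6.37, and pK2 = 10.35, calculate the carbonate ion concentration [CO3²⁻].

[CO2*] = KH · pCO2 = 10^(−1.45) × 759×10^-6 = 2.693×10^-5 mol/L
α₀ = 1/(1 + K1/[H⁺] + K1K2/[H⁺]²) = 1/(1 + 10^+1.74 + 10^-0.50) = 0.01777
DIC = [CO2*]/α₀ = 2.693×10^-5 / 0.01777 = 1.515 mmol/L
[CO3²⁻] = α₂·DIC; α₂ = 0.005620, so [CO3²⁻] = 0.005620 × 1.515 = 0.00852 mmol/L = 8.52 μmol/L

[CO3²⁻] = 8.52 μmol/L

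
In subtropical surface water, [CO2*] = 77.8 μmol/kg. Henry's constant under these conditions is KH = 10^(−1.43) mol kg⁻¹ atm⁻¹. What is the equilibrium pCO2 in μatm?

KH = 10^(−1.43) = 3.715×10^-2 mol kg⁻¹ atm⁻¹
pCO2 = [CO2*]/KH = 77.8×10^-6 / 3.715×10^-2 = 2.09×10^-3 atm = 2090 μatm

pCO2 = 2090 μatm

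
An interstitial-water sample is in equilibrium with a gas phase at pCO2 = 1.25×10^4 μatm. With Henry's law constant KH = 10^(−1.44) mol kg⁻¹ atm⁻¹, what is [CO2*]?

KH = 10^(−1.44) = 3.631×10^-2 mol kg⁻¹ atm⁻¹
[CO2*] = KH · pCO2 = 3.631×10^-2 × 1.25×10^4×10^-6 atm = 4.54×10^-4 mol/kg

[CO2*] = 454 μmol/kg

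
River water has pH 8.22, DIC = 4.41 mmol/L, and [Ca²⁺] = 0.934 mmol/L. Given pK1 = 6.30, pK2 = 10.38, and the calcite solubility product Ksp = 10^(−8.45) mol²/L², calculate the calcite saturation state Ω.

α₂ = 1 / (1 + [H⁺]/K2 + [H⁺]²/(K1K2)) = 1 / (1 + 10^+2.16 + 10^+0.24)
   = 1 / (1 + 144.54 + 1.7378) = 1/147.28 = 0.006790
[CO3²⁻] = α₂ × DIC = 0.006790 × 4.41 = 0.02994 mmol/L
Ksp = 10^(−8.45) = 3.548×10^-9
Ω = [Ca²⁺][CO3²⁻]/Ksp = (0.934×10^-3)(2.994×10^-5) / 3.548×10^-9 = 7.88

Ω = 7.88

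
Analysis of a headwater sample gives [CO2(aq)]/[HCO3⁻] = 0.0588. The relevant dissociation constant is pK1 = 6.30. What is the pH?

From K1 = [H⁺][HCO3⁻]/[CO2(aq)]:  pH = pK1 − log₁₀([CO2(aq)]/[HCO3⁻])
log₁₀(0.0588) = -1.231
pH = 6.30 − (-1.231) = 7.53

pH = 7.53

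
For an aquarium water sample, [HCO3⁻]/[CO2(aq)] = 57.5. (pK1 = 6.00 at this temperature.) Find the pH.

pH = 7.76

From K1 = [H⁺][HCO3⁻]/[CO2(aq)]:  pH = pK1 + log₁₀([HCO3⁻]/[CO2(aq)])
log₁₀(57.5) = +1.760
pH = 6.00 + (+1.760) = 7.76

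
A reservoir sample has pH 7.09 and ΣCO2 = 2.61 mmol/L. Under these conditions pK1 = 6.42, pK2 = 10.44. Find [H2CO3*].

[CO2*] = 0.460 mmol/L

α₀ = 1 / (1 + K1/[H⁺] + K1K2/[H⁺]²) = 1 / (1 + 10^+0.67 + 10^-2.68)
   = 1 / (1 + 4.6774 + 0.0020893) = 1/5.6794 = 0.1761
[CO2*] = α₀ × DIC = 0.1761 × 2.61 = 0.460 mmol/L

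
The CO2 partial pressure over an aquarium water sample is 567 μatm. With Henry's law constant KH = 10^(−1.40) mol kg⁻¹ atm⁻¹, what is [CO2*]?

[CO2*] = 22.6 μmol/kg

KH = 10^(−1.40) = 3.981×10^-2 mol kg⁻¹ atm⁻¹
[CO2*] = KH · pCO2 = 3.981×10^-2 × 567×10^-6 atm = 2.26×10^-5 mol/kg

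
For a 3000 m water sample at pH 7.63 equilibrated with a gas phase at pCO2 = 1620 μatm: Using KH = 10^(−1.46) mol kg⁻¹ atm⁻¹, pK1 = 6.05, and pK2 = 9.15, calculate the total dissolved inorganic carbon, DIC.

[CO2*] = KH · pCO2 = 10^(−1.46) × 1620×10^-6 = 5.617×10^-5 mol/kg
α₀ = 1/(1 + K1/[H⁺] + K1K2/[H⁺]²) = 1/(1 + 10^+1.58 + 10^+0.06) = 0.02490
DIC = [CO2*]/α₀ = 5.617×10^-5 / 0.02490 = 2.26 mmol/kg

DIC = 2.26 mmol/kg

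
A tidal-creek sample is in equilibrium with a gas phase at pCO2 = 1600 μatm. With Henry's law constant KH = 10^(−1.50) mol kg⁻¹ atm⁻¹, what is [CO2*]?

[CO2*] = 50.6 μmol/kg

KH = 10^(−1.50) = 3.162×10^-2 mol kg⁻¹ atm⁻¹
[CO2*] = KH · pCO2 = 3.162×10^-2 × 1600×10^-6 atm = 5.06×10^-5 mol/kg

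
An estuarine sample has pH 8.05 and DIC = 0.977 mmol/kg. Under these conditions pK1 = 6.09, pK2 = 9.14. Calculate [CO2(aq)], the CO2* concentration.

α₀ = 1 / (1 + K1/[H⁺] + K1K2/[H⁺]²) = 1 / (1 + 10^+1.96 + 10^+0.87)
   = 1 / (1 + 91.201 + 7.4131) = 1/99.614 = 0.01004
[CO2*] = α₀ × DIC = 0.01004 × 0.977 = 0.00981 mmol/kg = 9.81 μmol/kg

[CO2*] = 9.81 μmol/kg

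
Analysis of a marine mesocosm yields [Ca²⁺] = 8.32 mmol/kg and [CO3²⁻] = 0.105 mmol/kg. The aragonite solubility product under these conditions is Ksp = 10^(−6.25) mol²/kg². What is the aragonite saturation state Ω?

Ksp = 10^(−6.25) = 5.623×10^-7
Ω = [Ca²⁺][CO3²⁻]/Ksp = (8.32×10^-3)(0.105×10^-3) / 5.623×10^-7 = 1.55

Ω = 1.55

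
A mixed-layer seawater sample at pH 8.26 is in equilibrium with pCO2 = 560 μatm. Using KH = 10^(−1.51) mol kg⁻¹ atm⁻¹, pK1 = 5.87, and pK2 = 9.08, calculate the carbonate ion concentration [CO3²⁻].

[CO2*] = KH · pCO2 = 10^(−1.51) × 560×10^-6 = 1.731×10^-5 mol/kg
α₀ = 1/(1 + K1/[H⁺] + K1K2/[H⁺]²) = 1/(1 + 10^+2.39 + 10^+1.57) = 0.003526
DIC = [CO2*]/α₀ = 1.731×10^-5 / 0.003526 = 4.908 mmol/kg
[CO3²⁻] = α₂·DIC; α₂ = 0.1310, so [CO3²⁻] = 0.1310 × 4.908 = 0.643 mmol/kg

[CO3²⁻] = 0.643 mmol/kg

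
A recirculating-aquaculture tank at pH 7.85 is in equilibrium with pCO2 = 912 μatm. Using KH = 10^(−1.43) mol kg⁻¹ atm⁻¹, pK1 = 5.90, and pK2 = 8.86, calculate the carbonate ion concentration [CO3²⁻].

[CO2*] = KH · pCO2 = 10^(−1.43) × 912×10^-6 = 3.388×10^-5 mol/kg
α₀ = 1/(1 + K1/[H⁺] + K1K2/[H⁺]²) = 1/(1 + 10^+1.95 + 10^+0.94) = 0.01012
DIC = [CO2*]/α₀ = 3.388×10^-5 / 0.01012 = 3.349 mmol/kg
[CO3²⁻] = α₂·DIC; α₂ = 0.08812, so [CO3²⁻] = 0.08812 × 3.349 = 0.295 mmol/kg

[CO3²⁻] = 0.295 mmol/kg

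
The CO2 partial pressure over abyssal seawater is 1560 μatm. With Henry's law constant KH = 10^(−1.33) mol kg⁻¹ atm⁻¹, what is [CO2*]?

[CO2*] = 73.0 μmol/kg

KH = 10^(−1.33) = 4.677×10^-2 mol kg⁻¹ atm⁻¹
[CO2*] = KH · pCO2 = 4.677×10^-2 × 1560×10^-6 atm = 7.30×10^-5 mol/kg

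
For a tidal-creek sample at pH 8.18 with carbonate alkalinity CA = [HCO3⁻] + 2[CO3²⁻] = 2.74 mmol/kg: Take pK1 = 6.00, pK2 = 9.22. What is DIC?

DIC = 2.54 mmol/kg

CA = [HCO3⁻] + 2[CO3²⁻] = (α₁ + 2α₂)·DIC
At pH 8.18: [H⁺]/K1 = 10^-2.18 = 0.0066069, K2/[H⁺] = 10^-1.04 = 0.091201
α₁ = 1/(1 + 0.0066069 + 0.091201) = 1/1.0978 = 0.9109; α₂ = α₁·K2/[H⁺] = 0.08308
α₁ + 2α₂ = 1.0771
DIC = CA / (α₁ + 2α₂) = 2.74 / 1.0771 = 2.54 mmol/kg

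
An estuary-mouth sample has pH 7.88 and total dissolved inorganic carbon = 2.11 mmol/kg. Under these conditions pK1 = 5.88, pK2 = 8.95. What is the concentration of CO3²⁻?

[CO3²⁻] = 0.164 mmol/kg

α₂ = 1 / (1 + [H⁺]/K2 + [H⁺]²/(K1K2)) = 1 / (1 + 10^+1.07 + 10^-0.93)
   = 1 / (1 + 11.749 + 0.11749) = 1/12.866 = 0.07772
[CO3²⁻] = α₂ × DIC = 0.07772 × 2.11 = 0.164 mmol/kg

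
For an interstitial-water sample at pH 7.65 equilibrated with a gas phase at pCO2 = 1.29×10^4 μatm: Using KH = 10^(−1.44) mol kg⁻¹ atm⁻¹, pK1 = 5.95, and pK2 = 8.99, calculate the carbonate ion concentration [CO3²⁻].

[CO3²⁻] = 1.07 mmol/kg

[CO2*] = KH · pCO2 = 10^(−1.44) × 1.29×10^4×10^-6 = 4.684×10^-4 mol/kg
α₀ = 1/(1 + K1/[H⁺] + K1K2/[H⁺]²) = 1/(1 + 10^+1.70 + 10^+0.36) = 0.01872
DIC = [CO2*]/α₀ = 4.684×10^-4 / 0.01872 = 25.02 mmol/kg
[CO3²⁻] = α₂·DIC; α₂ = 0.04289, so [CO3²⁻] = 0.04289 × 25.02 = 1.07 mmol/kg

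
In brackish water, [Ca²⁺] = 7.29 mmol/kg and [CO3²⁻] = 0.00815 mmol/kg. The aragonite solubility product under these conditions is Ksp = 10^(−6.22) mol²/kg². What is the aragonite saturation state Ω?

Ω = 0.0986

Ksp = 10^(−6.22) = 6.026×10^-7
Ω = [Ca²⁺][CO3²⁻]/Ksp = (7.29×10^-3)(0.00815×10^-3) / 6.026×10^-7 = 0.0986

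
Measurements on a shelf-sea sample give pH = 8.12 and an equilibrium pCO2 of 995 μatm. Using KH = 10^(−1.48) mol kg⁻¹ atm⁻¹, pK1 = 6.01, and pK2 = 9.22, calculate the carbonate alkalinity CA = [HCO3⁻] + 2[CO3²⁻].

CA = 4.92 mmol/kg

[CO2*] = KH · pCO2 = 10^(−1.48) × 995×10^-6 = 3.295×10^-5 mol/kg
α₀ = 1/(1 + K1/[H⁺] + K1K2/[H⁺]²) = 1/(1 + 10^+2.11 + 10^+1.01) = 0.007140
DIC = [CO2*]/α₀ = 3.295×10^-5 / 0.007140 = 4.615 mmol/kg
CA = (α₁ + 2α₂)·DIC = (0.9198 + 2×0.07306) × 4.615 = 4.92 mmol/kg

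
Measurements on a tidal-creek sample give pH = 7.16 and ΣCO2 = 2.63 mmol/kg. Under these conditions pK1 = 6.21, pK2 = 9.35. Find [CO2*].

[CO2*] = 0.264 mmol/kg

α₀ = 1 / (1 + K1/[H⁺] + K1K2/[H⁺]²) = 1 / (1 + 10^+0.95 + 10^-1.24)
   = 1 / (1 + 8.9125 + 0.057544) = 1/9.9701 = 0.1003
[CO2*] = α₀ × DIC = 0.1003 × 2.63 = 0.264 mmol/kg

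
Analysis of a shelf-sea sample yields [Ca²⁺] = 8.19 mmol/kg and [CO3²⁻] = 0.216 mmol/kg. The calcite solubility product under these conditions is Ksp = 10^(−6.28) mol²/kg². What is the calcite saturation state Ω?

Ksp = 10^(−6.28) = 5.248×10^-7
Ω = [Ca²⁺][CO3²⁻]/Ksp = (8.19×10^-3)(0.216×10^-3) / 5.248×10^-7 = 3.37

Ω = 3.37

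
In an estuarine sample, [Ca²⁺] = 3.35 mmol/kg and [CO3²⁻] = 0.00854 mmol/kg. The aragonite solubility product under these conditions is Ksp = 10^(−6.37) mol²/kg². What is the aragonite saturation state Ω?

Ω = 0.0671

Ksp = 10^(−6.37) = 4.266×10^-7
Ω = [Ca²⁺][CO3²⁻]/Ksp = (3.35×10^-3)(0.00854×10^-3) / 4.266×10^-7 = 0.0671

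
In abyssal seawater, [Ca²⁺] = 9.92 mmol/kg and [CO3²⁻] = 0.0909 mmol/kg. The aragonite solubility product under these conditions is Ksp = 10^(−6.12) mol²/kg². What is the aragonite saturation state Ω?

Ksp = 10^(−6.12) = 7.586×10^-7
Ω = [Ca²⁺][CO3²⁻]/Ksp = (9.92×10^-3)(0.0909×10^-3) / 7.586×10^-7 = 1.19

Ω = 1.19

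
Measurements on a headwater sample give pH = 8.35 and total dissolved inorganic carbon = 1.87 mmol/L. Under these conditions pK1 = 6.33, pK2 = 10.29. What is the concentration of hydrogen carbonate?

α₁ = 1 / (1 + [H⁺]/K1 + K2/[H⁺]) = 1 / (1 + 10^-2.02 + 10^-1.94)
   = 1 / (1 + 0.0095499 + 0.011482) = 1/1.0210 = 0.9794
[HCO3⁻] = α₁ × DIC = 0.9794 × 1.87 = 1.83 mmol/L

[HCO3⁻] = 1.83 mmol/L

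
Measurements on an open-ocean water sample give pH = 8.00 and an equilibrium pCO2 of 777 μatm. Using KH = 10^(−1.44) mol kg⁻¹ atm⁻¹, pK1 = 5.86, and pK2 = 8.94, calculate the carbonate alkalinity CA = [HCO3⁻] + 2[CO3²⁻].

[CO2*] = KH · pCO2 = 10^(−1.44) × 777×10^-6 = 2.821×10^-5 mol/kg
α₀ = 1/(1 + K1/[H⁺] + K1K2/[H⁺]²) = 1/(1 + 10^+2.14 + 10^+1.20) = 0.006456
DIC = [CO2*]/α₀ = 2.821×10^-5 / 0.006456 = 4.370 mmol/kg
CA = (α₁ + 2α₂)·DIC = (0.8912 + 2×0.1023) × 4.370 = 4.79 mmol/kg

CA = 4.79 mmol/kg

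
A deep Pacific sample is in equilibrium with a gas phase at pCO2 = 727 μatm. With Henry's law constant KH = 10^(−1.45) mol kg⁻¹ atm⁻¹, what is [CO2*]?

[CO2*] = 25.8 μmol/kg

KH = 10^(−1.45) = 3.548×10^-2 mol kg⁻¹ atm⁻¹
[CO2*] = KH · pCO2 = 3.548×10^-2 × 727×10^-6 atm = 2.58×10^-5 mol/kg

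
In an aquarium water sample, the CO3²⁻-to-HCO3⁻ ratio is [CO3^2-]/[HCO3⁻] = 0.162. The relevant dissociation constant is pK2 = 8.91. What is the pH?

From K2 = [H⁺][CO3^2-]/[HCO3⁻]:  pH = pK2 + log₁₀([CO3^2-]/[HCO3⁻])
log₁₀(0.162) = -0.790
pH = 8.91 + (-0.790) = 8.12

pH = 8.12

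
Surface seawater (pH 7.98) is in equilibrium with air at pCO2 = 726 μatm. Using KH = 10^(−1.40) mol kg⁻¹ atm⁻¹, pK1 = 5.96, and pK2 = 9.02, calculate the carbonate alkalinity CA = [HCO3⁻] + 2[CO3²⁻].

[CO2*] = KH · pCO2 = 10^(−1.40) × 726×10^-6 = 2.890×10^-5 mol/kg
α₀ = 1/(1 + K1/[H⁺] + K1K2/[H⁺]²) = 1/(1 + 10^+2.02 + 10^+0.98) = 0.008676
DIC = [CO2*]/α₀ = 2.890×10^-5 / 0.008676 = 3.331 mmol/kg
CA = (α₁ + 2α₂)·DIC = (0.9085 + 2×0.08285) × 3.331 = 3.58 mmol/kg

CA = 3.58 mmol/kg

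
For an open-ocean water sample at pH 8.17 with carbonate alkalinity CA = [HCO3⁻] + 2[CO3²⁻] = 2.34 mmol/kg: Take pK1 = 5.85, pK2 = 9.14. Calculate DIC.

CA = [HCO3⁻] + 2[CO3²⁻] = (α₁ + 2α₂)·DIC
At pH 8.17: [H⁺]/K1 = 10^-2.32 = 0.0047863, K2/[H⁺] = 10^-0.97 = 0.10715
α₁ = 1/(1 + 0.0047863 + 0.10715) = 1/1.1119 = 0.8993; α₂ = α₁·K2/[H⁺] = 0.09637
α₁ + 2α₂ = 1.0921
DIC = CA / (α₁ + 2α₂) = 2.34 / 1.0921 = 2.14 mmol/kg

DIC = 2.14 mmol/kg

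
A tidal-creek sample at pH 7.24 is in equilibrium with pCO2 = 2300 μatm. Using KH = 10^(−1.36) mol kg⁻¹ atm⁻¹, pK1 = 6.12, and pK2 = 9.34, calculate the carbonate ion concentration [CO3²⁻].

[CO3²⁻] = 10.5 μmol/kg

[CO2*] = KH · pCO2 = 10^(−1.36) × 2300×10^-6 = 1.004×10^-4 mol/kg
α₀ = 1/(1 + K1/[H⁺] + K1K2/[H⁺]²) = 1/(1 + 10^+1.12 + 10^-0.98) = 0.06999
DIC = [CO2*]/α₀ = 1.004×10^-4 / 0.06999 = 1.434 mmol/kg
[CO3²⁻] = α₂·DIC; α₂ = 0.007329, so [CO3²⁻] = 0.007329 × 1.434 = 0.0105 mmol/kg = 10.5 μmol/kg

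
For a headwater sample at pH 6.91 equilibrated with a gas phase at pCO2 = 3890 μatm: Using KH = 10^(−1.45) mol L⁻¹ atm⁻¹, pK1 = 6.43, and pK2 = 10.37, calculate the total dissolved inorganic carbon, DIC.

DIC = 0.555 mmol/L

[CO2*] = KH · pCO2 = 10^(−1.45) × 3890×10^-6 = 1.380×10^-4 mol/L
α₀ = 1/(1 + K1/[H⁺] + K1K2/[H⁺]²) = 1/(1 + 10^+0.48 + 10^-2.98) = 0.2487
DIC = [CO2*]/α₀ = 1.380×10^-4 / 0.2487 = 0.555 mmol/L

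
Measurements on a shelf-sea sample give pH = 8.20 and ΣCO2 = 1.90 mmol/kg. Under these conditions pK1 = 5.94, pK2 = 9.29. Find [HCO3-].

[HCO3⁻] = 1.75 mmol/kg

α₁ = 1 / (1 + [H⁺]/K1 + K2/[H⁺]) = 1 / (1 + 10^-2.26 + 10^-1.09)
   = 1 / (1 + 0.0054954 + 0.081283) = 1/1.0868 = 0.9202
[HCO3⁻] = α₁ × DIC = 0.9202 × 1.90 = 1.75 mmol/kg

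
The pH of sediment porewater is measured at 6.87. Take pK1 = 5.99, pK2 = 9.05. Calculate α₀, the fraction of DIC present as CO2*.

α₀ = 0.116

α₀ = 1 / (1 + K1/[H⁺] + K1K2/[H⁺]²) = 1 / (1 + 10^+0.88 + 10^-1.30)
   = 1 / (1 + 7.5858 + 0.050119) = 1/8.6359 = 0.1158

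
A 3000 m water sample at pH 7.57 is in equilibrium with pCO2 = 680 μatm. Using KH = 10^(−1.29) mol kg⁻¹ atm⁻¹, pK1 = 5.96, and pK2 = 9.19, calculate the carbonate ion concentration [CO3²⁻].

[CO3²⁻] = 0.0341 mmol/kg

[CO2*] = KH · pCO2 = 10^(−1.29) × 680×10^-6 = 3.487×10^-5 mol/kg
α₀ = 1/(1 + K1/[H⁺] + K1K2/[H⁺]²) = 1/(1 + 10^+1.61 + 10^-0.01) = 0.02341
DIC = [CO2*]/α₀ = 3.487×10^-5 / 0.02341 = 1.490 mmol/kg
[CO3²⁻] = α₂·DIC; α₂ = 0.02288, so [CO3²⁻] = 0.02288 × 1.490 = 0.0341 mmol/kg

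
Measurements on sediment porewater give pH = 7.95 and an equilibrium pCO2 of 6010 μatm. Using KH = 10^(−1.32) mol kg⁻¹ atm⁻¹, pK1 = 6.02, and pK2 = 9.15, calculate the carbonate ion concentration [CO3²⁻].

[CO2*] = KH · pCO2 = 10^(−1.32) × 6010×10^-6 = 2.877×10^-4 mol/kg
α₀ = 1/(1 + K1/[H⁺] + K1K2/[H⁺]²) = 1/(1 + 10^+1.93 + 10^+0.73) = 0.01093
DIC = [CO2*]/α₀ = 2.877×10^-4 / 0.01093 = 26.32 mmol/kg
[CO3²⁻] = α₂·DIC; α₂ = 0.05870, so [CO3²⁻] = 0.05870 × 26.32 = 1.54 mmol/kg

[CO3²⁻] = 1.54 mmol/kg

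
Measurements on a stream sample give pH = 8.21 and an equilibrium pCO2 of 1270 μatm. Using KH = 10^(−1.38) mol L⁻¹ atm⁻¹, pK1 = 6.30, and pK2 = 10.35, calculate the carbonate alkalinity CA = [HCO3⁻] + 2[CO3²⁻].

CA = 4.37 mmol/L

[CO2*] = KH · pCO2 = 10^(−1.38) × 1270×10^-6 = 5.294×10^-5 mol/L
α₀ = 1/(1 + K1/[H⁺] + K1K2/[H⁺]²) = 1/(1 + 10^+1.91 + 10^-0.23) = 0.01207
DIC = [CO2*]/α₀ = 5.294×10^-5 / 0.01207 = 4.387 mmol/L
CA = (α₁ + 2α₂)·DIC = (0.9808 + 2×0.007105) × 4.387 = 4.37 mmol/L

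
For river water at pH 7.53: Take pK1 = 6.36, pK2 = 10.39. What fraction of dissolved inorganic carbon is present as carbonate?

α₂ = 0.00129

α₂ = 1 / (1 + [H⁺]/K2 + [H⁺]²/(K1K2)) = 1 / (1 + 10^+2.86 + 10^+1.69)
   = 1 / (1 + 724.44 + 48.978) = 1/774.41 = 0.001291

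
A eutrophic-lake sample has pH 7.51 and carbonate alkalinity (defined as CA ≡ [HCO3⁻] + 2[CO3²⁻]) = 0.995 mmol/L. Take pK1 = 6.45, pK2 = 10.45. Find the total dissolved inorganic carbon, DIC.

CA = [HCO3⁻] + 2[CO3²⁻] = (α₁ + 2α₂)·DIC
At pH 7.51: [H⁺]/K1 = 10^-1.06 = 0.087096, K2/[H⁺] = 10^-2.94 = 0.0011482
α₁ = 1/(1 + 0.087096 + 0.0011482) = 1/1.0882 = 0.9189; α₂ = α₁·K2/[H⁺] = 0.001055
α₁ + 2α₂ = 0.9210
DIC = CA / (α₁ + 2α₂) = 0.995 / 0.9210 = 1.08 mmol/L

DIC = 1.08 mmol/L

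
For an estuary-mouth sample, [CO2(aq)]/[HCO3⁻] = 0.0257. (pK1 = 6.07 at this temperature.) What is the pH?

pH = 7.66

From K1 = [H⁺][HCO3⁻]/[CO2(aq)]:  pH = pK1 − log₁₀([CO2(aq)]/[HCO3⁻])
log₁₀(0.0257) = -1.590
pH = 6.07 − (-1.590) = 7.66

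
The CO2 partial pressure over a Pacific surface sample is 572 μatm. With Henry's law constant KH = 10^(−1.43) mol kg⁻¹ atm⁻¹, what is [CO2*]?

[CO2*] = 21.3 μmol/kg

KH = 10^(−1.43) = 3.715×10^-2 mol kg⁻¹ atm⁻¹
[CO2*] = KH · pCO2 = 3.715×10^-2 × 572×10^-6 atm = 2.13×10^-5 mol/kg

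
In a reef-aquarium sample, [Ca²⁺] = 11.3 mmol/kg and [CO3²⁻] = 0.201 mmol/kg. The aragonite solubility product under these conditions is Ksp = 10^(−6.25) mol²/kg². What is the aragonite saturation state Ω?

Ω = 4.04

Ksp = 10^(−6.25) = 5.623×10^-7
Ω = [Ca²⁺][CO3²⁻]/Ksp = (11.3×10^-3)(0.201×10^-3) / 5.623×10^-7 = 4.04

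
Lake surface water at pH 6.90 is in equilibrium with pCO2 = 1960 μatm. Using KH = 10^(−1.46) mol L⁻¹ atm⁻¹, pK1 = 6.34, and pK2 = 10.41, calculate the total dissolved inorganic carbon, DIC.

[CO2*] = KH · pCO2 = 10^(−1.46) × 1960×10^-6 = 6.796×10^-5 mol/L
α₀ = 1/(1 + K1/[H⁺] + K1K2/[H⁺]²) = 1/(1 + 10^+0.56 + 10^-2.95) = 0.2159
DIC = [CO2*]/α₀ = 6.796×10^-5 / 0.2159 = 0.315 mmol/L

DIC = 0.315 mmol/L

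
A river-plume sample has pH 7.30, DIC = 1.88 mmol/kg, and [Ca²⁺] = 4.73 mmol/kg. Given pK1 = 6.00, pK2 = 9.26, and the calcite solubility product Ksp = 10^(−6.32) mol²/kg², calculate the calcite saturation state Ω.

α₂ = 1 / (1 + [H⁺]/K2 + [H⁺]²/(K1K2)) = 1 / (1 + 10^+1.96 + 10^+0.66)
   = 1 / (1 + 91.201 + 4.5709) = 1/96.772 = 0.01033
[CO3²⁻] = α₂ × DIC = 0.01033 × 1.88 = 0.01943 mmol/kg = 19.43 μmol/kg
Ksp = 10^(−6.32) = 4.786×10^-7
Ω = [Ca²⁺][CO3²⁻]/Ksp = (4.73×10^-3)(1.943×10^-5) / 4.786×10^-7 = 0.192

Ω = 0.192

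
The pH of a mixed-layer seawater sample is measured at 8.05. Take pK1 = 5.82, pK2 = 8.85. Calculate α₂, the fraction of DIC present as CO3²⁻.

α₂ = 0.136

α₂ = 1 / (1 + [H⁺]/K2 + [H⁺]²/(K1K2)) = 1 / (1 + 10^+0.80 + 10^-1.43)
   = 1 / (1 + 6.3096 + 0.037154) = 1/7.3467 = 0.1361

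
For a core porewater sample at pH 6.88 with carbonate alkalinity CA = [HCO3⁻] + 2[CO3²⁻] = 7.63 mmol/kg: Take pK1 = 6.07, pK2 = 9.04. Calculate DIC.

CA = [HCO3⁻] + 2[CO3²⁻] = (α₁ + 2α₂)·DIC
At pH 6.88: [H⁺]/K1 = 10^-0.81 = 0.15488, K2/[H⁺] = 10^-2.16 = 0.0069183
α₁ = 1/(1 + 0.15488 + 0.0069183) = 1/1.1618 = 0.8607; α₂ = α₁·K2/[H⁺] = 0.005955
α₁ + 2α₂ = 0.8726
DIC = CA / (α₁ + 2α₂) = 7.63 / 0.8726 = 8.74 mmol/kg

DIC = 8.74 mmol/kg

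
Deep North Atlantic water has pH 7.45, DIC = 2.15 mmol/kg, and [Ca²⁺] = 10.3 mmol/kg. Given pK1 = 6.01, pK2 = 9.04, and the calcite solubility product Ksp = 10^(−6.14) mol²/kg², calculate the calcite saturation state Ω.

Ω = 0.740

α₂ = 1 / (1 + [H⁺]/K2 + [H⁺]²/(K1K2)) = 1 / (1 + 10^+1.59 + 10^+0.15)
   = 1 / (1 + 38.905 + 1.4125) = 1/41.317 = 0.02420
[CO3²⁻] = α₂ × DIC = 0.02420 × 2.15 = 0.05204 mmol/kg
Ksp = 10^(−6.14) = 7.244×10^-7
Ω = [Ca²⁺][CO3²⁻]/Ksp = (10.3×10^-3)(5.204×10^-5) / 7.244×10^-7 = 0.740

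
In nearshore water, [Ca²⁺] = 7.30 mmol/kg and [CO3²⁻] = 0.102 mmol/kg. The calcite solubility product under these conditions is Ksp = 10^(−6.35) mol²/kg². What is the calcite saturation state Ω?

Ksp = 10^(−6.35) = 4.467×10^-7
Ω = [Ca²⁺][CO3²⁻]/Ksp = (7.30×10^-3)(0.102×10^-3) / 4.467×10^-7 = 1.67

Ω = 1.67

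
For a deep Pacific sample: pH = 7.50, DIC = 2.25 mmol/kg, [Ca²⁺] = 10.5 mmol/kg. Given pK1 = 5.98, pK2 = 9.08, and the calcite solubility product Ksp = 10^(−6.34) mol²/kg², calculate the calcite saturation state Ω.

α₂ = 1 / (1 + [H⁺]/K2 + [H⁺]²/(K1K2)) = 1 / (1 + 10^+1.58 + 10^+0.06)
   = 1 / (1 + 38.019 + 1.1482) = 1/40.167 = 0.02490
[CO3²⁻] = α₂ × DIC = 0.02490 × 2.25 = 0.05602 mmol/kg
Ksp = 10^(−6.34) = 4.571×10^-7
Ω = [Ca²⁺][CO3²⁻]/Ksp = (10.5×10^-3)(5.602×10^-5) / 4.571×10^-7 = 1.29

Ω = 1.29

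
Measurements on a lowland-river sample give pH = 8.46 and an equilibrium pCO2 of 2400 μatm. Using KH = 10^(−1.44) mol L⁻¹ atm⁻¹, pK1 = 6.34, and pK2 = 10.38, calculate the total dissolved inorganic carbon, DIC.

DIC = 11.7 mmol/L

[CO2*] = KH · pCO2 = 10^(−1.44) × 2400×10^-6 = 8.714×10^-5 mol/L
α₀ = 1/(1 + K1/[H⁺] + K1K2/[H⁺]²) = 1/(1 + 10^+2.12 + 10^+0.20) = 0.007440
DIC = [CO2*]/α₀ = 8.714×10^-5 / 0.007440 = 11.7 mmol/L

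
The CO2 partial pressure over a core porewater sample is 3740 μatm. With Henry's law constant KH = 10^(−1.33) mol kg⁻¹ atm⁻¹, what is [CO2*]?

KH = 10^(−1.33) = 4.677×10^-2 mol kg⁻¹ atm⁻¹
[CO2*] = KH · pCO2 = 4.677×10^-2 × 3740×10^-6 atm = 1.75×10^-4 mol/kg

[CO2*] = 175 μmol/kg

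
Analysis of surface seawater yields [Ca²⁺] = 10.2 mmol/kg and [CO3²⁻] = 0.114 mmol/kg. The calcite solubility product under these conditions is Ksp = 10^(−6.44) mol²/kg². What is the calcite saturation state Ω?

Ω = 3.20

Ksp = 10^(−6.44) = 3.631×10^-7
Ω = [Ca²⁺][CO3²⁻]/Ksp = (10.2×10^-3)(0.114×10^-3) / 3.631×10^-7 = 3.20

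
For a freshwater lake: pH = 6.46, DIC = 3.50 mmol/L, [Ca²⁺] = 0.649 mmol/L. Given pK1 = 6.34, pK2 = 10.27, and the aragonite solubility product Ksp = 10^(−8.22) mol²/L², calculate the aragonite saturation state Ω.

α₂ = 1 / (1 + [H⁺]/K2 + [H⁺]²/(K1K2)) = 1 / (1 + 10^+3.81 + 10^+3.69)
   = 1 / (1 + 6456.5 + 4897.8) = 1/1.1355×10^4 = 8.806×10^-5
[CO3²⁻] = α₂ × DIC = 8.806×10^-5 × 3.50 = 0.0003082 mmol/L = 0.3082 μmol/L
Ksp = 10^(−8.22) = 6.026×10^-9
Ω = [Ca²⁺][CO3²⁻]/Ksp = (0.649×10^-3)(3.082×10^-7) / 6.026×10^-9 = 0.0332

Ω = 0.0332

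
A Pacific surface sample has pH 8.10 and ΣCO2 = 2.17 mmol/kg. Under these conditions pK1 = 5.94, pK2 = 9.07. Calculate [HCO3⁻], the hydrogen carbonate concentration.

[HCO3⁻] = 1.95 mmol/kg

α₁ = 1 / (1 + [H⁺]/K1 + K2/[H⁺]) = 1 / (1 + 10^-2.16 + 10^-0.97)
   = 1 / (1 + 0.0069183 + 0.10715) = 1/1.1141 = 0.8976
[HCO3⁻] = α₁ × DIC = 0.8976 × 2.17 = 1.95 mmol/kg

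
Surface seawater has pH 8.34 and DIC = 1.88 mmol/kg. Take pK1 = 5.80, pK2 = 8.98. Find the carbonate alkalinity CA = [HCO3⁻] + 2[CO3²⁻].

CA = 2.23 mmol/kg

CA = [HCO3⁻] + 2[CO3²⁻] = (α₁ + 2α₂)·DIC
At pH 8.34: [H⁺]/K1 = 10^-2.54 = 0.0028840, K2/[H⁺] = 10^-0.64 = 0.22909
α₁ = 1/(1 + 0.0028840 + 0.22909) = 1/1.2320 = 0.8117; α₂ = α₁·K2/[H⁺] = 0.1860
α₁ + 2α₂ = 1.1836
CA = 1.1836 × 1.88 = 2.23 mmol/kg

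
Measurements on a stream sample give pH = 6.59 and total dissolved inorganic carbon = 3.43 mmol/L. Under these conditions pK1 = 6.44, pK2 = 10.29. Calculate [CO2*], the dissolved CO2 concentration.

[CO2*] = 1.42 mmol/L

α₀ = 1 / (1 + K1/[H⁺] + K1K2/[H⁺]²) = 1 / (1 + 10^+0.15 + 10^-3.55)
   = 1 / (1 + 1.4125 + 0.00028184) = 1/2.4128 = 0.4145
[CO2*] = α₀ × DIC = 0.4145 × 3.43 = 1.42 mmol/L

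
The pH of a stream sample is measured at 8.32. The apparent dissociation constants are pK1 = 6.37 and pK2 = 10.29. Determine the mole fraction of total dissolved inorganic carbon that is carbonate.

α₂ = 0.0105

α₂ = 1 / (1 + [H⁺]/K2 + [H⁺]²/(K1K2)) = 1 / (1 + 10^+1.97 + 10^+0.02)
   = 1 / (1 + 93.325 + 1.0471) = 1/95.373 = 0.01049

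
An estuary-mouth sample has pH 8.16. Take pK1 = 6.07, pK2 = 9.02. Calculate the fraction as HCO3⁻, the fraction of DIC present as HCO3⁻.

α₁ = 1 / (1 + [H⁺]/K1 + K2/[H⁺]) = 1 / (1 + 10^-2.09 + 10^-0.86)
   = 1 / (1 + 0.0081283 + 0.13804) = 1/1.1462 = 0.8725

α₁ = 0.872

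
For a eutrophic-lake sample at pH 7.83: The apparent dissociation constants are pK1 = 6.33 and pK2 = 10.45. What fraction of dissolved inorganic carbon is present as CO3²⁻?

α₂ = 1 / (1 + [H⁺]/K2 + [H⁺]²/(K1K2)) = 1 / (1 + 10^+2.62 + 10^+1.12)
   = 1 / (1 + 416.87 + 13.183) = 1/431.05 = 0.002320

α₂ = 0.00232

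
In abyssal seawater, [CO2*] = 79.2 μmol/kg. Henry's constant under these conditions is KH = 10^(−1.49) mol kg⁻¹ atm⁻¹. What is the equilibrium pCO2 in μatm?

KH = 10^(−1.49) = 3.236×10^-2 mol kg⁻¹ atm⁻¹
pCO2 = [CO2*]/KH = 79.2×10^-6 / 3.236×10^-2 = 2.45×10^-3 atm = 2450 μatm

pCO2 = 2450 μatm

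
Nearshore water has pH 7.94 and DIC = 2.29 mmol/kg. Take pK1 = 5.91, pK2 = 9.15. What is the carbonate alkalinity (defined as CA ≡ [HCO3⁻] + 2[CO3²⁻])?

CA = 2.40 mmol/kg

CA = [HCO3⁻] + 2[CO3²⁻] = (α₁ + 2α₂)·DIC
At pH 7.94: [H⁺]/K1 = 10^-2.03 = 0.0093325, K2/[H⁺] = 10^-1.21 = 0.061660
α₁ = 1/(1 + 0.0093325 + 0.061660) = 1/1.0710 = 0.9337; α₂ = α₁·K2/[H⁺] = 0.05757
α₁ + 2α₂ = 1.0489
CA = 1.0489 × 2.29 = 2.40 mmol/kg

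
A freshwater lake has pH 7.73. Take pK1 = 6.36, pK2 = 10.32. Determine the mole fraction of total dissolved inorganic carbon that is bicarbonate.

α₁ = 0.957

α₁ = 1 / (1 + [H⁺]/K1 + K2/[H⁺]) = 1 / (1 + 10^-1.37 + 10^-2.59)
   = 1 / (1 + 0.042658 + 0.0025704) = 1/1.0452 = 0.9567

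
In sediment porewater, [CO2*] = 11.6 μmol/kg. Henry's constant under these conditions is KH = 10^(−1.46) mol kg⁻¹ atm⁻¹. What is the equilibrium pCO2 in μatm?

pCO2 = 335 μatm

KH = 10^(−1.46) = 3.467×10^-2 mol kg⁻¹ atm⁻¹
pCO2 = [CO2*]/KH = 11.6×10^-6 / 3.467×10^-2 = 3.35×10^-4 atm = 335 μatm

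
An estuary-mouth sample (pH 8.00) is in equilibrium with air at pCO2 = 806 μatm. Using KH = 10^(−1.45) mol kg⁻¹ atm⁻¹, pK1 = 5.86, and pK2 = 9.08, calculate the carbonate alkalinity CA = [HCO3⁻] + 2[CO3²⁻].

CA = 4.60 mmol/kg

[CO2*] = KH · pCO2 = 10^(−1.45) × 806×10^-6 = 2.860×10^-5 mol/kg
α₀ = 1/(1 + K1/[H⁺] + K1K2/[H⁺]²) = 1/(1 + 10^+2.14 + 10^+1.06) = 0.006644
DIC = [CO2*]/α₀ = 2.860×10^-5 / 0.006644 = 4.305 mmol/kg
CA = (α₁ + 2α₂)·DIC = (0.9171 + 2×0.07628) × 4.305 = 4.60 mmol/kg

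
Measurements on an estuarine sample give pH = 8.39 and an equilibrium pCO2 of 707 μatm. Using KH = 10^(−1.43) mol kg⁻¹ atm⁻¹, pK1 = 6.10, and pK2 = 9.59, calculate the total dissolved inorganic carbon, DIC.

[CO2*] = KH · pCO2 = 10^(−1.43) × 707×10^-6 = 2.627×10^-5 mol/kg
α₀ = 1/(1 + K1/[H⁺] + K1K2/[H⁺]²) = 1/(1 + 10^+2.29 + 10^+1.09) = 0.004801
DIC = [CO2*]/α₀ = 2.627×10^-5 / 0.004801 = 5.47 mmol/kg

DIC = 5.47 mmol/kg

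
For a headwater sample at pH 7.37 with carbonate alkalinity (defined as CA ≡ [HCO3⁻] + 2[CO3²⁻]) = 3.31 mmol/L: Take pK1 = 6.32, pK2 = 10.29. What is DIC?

CA = [HCO3⁻] + 2[CO3²⁻] = (α₁ + 2α₂)·DIC
At pH 7.37: [H⁺]/K1 = 10^-1.05 = 0.089125, K2/[H⁺] = 10^-2.92 = 0.0012023
α₁ = 1/(1 + 0.089125 + 0.0012023) = 1/1.0903 = 0.9172; α₂ = α₁·K2/[H⁺] = 0.001103
α₁ + 2α₂ = 0.9194
DIC = CA / (α₁ + 2α₂) = 3.31 / 0.9194 = 3.60 mmol/L

DIC = 3.60 mmol/L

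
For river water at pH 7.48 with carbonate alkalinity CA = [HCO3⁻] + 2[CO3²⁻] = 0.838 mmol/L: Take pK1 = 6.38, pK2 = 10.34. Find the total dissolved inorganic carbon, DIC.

CA = [HCO3⁻] + 2[CO3²⁻] = (α₁ + 2α₂)·DIC
At pH 7.48: [H⁺]/K1 = 10^-1.10 = 0.079433, K2/[H⁺] = 10^-2.86 = 0.0013804
α₁ = 1/(1 + 0.079433 + 0.0013804) = 1/1.0808 = 0.9252; α₂ = α₁·K2/[H⁺] = 0.001277
α₁ + 2α₂ = 0.9278
DIC = CA / (α₁ + 2α₂) = 0.838 / 0.9278 = 0.903 mmol/L

DIC = 0.903 mmol/L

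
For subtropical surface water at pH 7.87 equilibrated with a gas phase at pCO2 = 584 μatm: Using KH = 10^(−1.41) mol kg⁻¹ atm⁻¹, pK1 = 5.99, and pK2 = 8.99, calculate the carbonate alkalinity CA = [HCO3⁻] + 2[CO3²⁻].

CA = 1.98 mmol/kg

[CO2*] = KH · pCO2 = 10^(−1.41) × 584×10^-6 = 2.272×10^-5 mol/kg
α₀ = 1/(1 + K1/[H⁺] + K1K2/[H⁺]²) = 1/(1 + 10^+1.88 + 10^+0.76) = 0.01210
DIC = [CO2*]/α₀ = 2.272×10^-5 / 0.01210 = 1.877 mmol/kg
CA = (α₁ + 2α₂)·DIC = (0.9182 + 2×0.06966) × 1.877 = 1.98 mmol/kg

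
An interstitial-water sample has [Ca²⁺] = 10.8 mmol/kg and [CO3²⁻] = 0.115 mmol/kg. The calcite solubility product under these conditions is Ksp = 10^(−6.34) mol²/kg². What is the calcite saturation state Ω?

Ksp = 10^(−6.34) = 4.571×10^-7
Ω = [Ca²⁺][CO3²⁻]/Ksp = (10.8×10^-3)(0.115×10^-3) / 4.571×10^-7 = 2.72

Ω = 2.72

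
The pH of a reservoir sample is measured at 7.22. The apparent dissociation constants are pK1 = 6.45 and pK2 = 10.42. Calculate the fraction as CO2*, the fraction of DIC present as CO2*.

α₀ = 1 / (1 + K1/[H⁺] + K1K2/[H⁺]²) = 1 / (1 + 10^+0.77 + 10^-2.43)
   = 1 / (1 + 5.8884 + 0.0037154) = 1/6.8922 = 0.1451

α₀ = 0.145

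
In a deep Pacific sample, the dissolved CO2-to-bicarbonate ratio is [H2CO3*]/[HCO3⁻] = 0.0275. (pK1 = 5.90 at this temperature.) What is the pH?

pH = 7.46

From K1 = [H⁺][HCO3⁻]/[H2CO3*]:  pH = pK1 − log₁₀([H2CO3*]/[HCO3⁻])
log₁₀(0.0275) = -1.561
pH = 5.90 − (-1.561) = 7.46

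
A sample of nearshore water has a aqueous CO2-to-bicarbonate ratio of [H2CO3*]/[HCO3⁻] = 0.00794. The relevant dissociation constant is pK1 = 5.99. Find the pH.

From K1 = [H⁺][HCO3⁻]/[H2CO3*]:  pH = pK1 − log₁₀([H2CO3*]/[HCO3⁻])
log₁₀(0.00794) = -2.100
pH = 5.99 − (-2.100) = 8.09

pH = 8.09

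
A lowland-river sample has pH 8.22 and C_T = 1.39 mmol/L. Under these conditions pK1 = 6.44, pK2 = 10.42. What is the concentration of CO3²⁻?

α₂ = 1 / (1 + [H⁺]/K2 + [H⁺]²/(K1K2)) = 1 / (1 + 10^+2.20 + 10^+0.42)
   = 1 / (1 + 158.49 + 2.6303) = 1/162.12 = 0.006168
[CO3²⁻] = α₂ × DIC = 0.006168 × 1.39 = 0.00857 mmol/L = 8.57 μmol/L

[CO3²⁻] = 8.57 μmol/L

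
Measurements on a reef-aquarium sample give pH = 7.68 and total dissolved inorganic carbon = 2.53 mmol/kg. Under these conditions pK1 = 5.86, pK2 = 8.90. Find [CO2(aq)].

α₀ = 1 / (1 + K1/[H⁺] + K1K2/[H⁺]²) = 1 / (1 + 10^+1.82 + 10^+0.60)
   = 1 / (1 + 66.069 + 3.9811) = 1/71.050 = 0.01407
[CO2*] = α₀ × DIC = 0.01407 × 2.53 = 0.0356 mmol/kg

[CO2*] = 0.0356 mmol/kg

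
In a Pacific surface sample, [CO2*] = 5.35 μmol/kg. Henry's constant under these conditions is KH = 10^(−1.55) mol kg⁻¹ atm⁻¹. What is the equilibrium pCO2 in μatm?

pCO2 = 190 μatm

KH = 10^(−1.55) = 2.818×10^-2 mol kg⁻¹ atm⁻¹
pCO2 = [CO2*]/KH = 5.35×10^-6 / 2.818×10^-2 = 1.90×10^-4 atm = 190 μatm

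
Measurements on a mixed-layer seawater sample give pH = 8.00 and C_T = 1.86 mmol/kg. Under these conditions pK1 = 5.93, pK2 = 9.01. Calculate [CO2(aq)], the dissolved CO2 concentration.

[CO2*] = 14.3 μmol/kg

α₀ = 1 / (1 + K1/[H⁺] + K1K2/[H⁺]²) = 1 / (1 + 10^+2.07 + 10^+1.06)
   = 1 / (1 + 117.49 + 11.482) = 1/129.97 = 0.007694
[CO2*] = α₀ × DIC = 0.007694 × 1.86 = 0.0143 mmol/kg = 14.3 μmol/kg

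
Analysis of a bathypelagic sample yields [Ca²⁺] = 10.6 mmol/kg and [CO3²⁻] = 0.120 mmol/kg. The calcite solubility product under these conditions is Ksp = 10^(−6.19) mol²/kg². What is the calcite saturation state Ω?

Ksp = 10^(−6.19) = 6.457×10^-7
Ω = [Ca²⁺][CO3²⁻]/Ksp = (10.6×10^-3)(0.120×10^-3) / 6.457×10^-7 = 1.97

Ω = 1.97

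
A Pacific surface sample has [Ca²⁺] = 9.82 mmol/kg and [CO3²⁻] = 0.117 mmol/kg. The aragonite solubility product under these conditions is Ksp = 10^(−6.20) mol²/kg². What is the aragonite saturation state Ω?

Ksp = 10^(−6.20) = 6.310×10^-7
Ω = [Ca²⁺][CO3²⁻]/Ksp = (9.82×10^-3)(0.117×10^-3) / 6.310×10^-7 = 1.82

Ω = 1.82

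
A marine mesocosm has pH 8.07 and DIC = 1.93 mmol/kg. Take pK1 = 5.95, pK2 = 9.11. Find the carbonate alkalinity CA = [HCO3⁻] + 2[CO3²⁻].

CA = 2.08 mmol/kg

CA = [HCO3⁻] + 2[CO3²⁻] = (α₁ + 2α₂)·DIC
At pH 8.07: [H⁺]/K1 = 10^-2.12 = 0.0075858, K2/[H⁺] = 10^-1.04 = 0.091201
α₁ = 1/(1 + 0.0075858 + 0.091201) = 1/1.0988 = 0.9101; α₂ = α₁·K2/[H⁺] = 0.08300
α₁ + 2α₂ = 1.0761
CA = 1.0761 × 1.93 = 2.08 mmol/kg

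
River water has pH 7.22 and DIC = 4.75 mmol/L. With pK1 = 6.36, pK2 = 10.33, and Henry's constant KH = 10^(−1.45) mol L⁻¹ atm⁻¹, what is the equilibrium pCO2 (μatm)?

α₀ = 1 / (1 + K1/[H⁺] + K1K2/[H⁺]²) = 1 / (1 + 10^+0.86 + 10^-2.25)
   = 1 / (1 + 7.2444 + 0.0056234) = 1/8.2500 = 0.1212
[CO2*] = α₀ × DIC = 0.1212 × 4.75 = 0.5758 mmol/L
pCO2 = [CO2*]/KH = 5.758×10^-4 / 3.548×10^-2 = 1.62×10^4 μatm

pCO2 = 1.62×10^4 μatm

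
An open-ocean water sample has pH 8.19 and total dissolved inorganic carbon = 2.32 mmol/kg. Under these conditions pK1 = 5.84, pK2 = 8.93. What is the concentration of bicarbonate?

α₁ = 1 / (1 + [H⁺]/K1 + K2/[H⁺]) = 1 / (1 + 10^-2.35 + 10^-0.74)
   = 1 / (1 + 0.0044668 + 0.18197) = 1/1.1864 = 0.8429
[HCO3⁻] = α₁ × DIC = 0.8429 × 2.32 = 1.96 mmol/kg

[HCO3⁻] = 1.96 mmol/kg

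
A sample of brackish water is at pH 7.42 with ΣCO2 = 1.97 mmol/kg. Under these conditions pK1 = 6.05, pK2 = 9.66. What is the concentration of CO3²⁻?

[CO3²⁻] = 10.8 μmol/kg

α₂ = 1 / (1 + [H⁺]/K2 + [H⁺]²/(K1K2)) = 1 / (1 + 10^+2.24 + 10^+0.87)
   = 1 / (1 + 173.78 + 7.4131) = 1/182.19 = 0.005489
[CO3²⁻] = α₂ × DIC = 0.005489 × 1.97 = 0.0108 mmol/kg = 10.8 μmol/kg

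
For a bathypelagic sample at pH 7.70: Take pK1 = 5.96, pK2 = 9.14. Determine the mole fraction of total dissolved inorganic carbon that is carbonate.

α₂ = 1 / (1 + [H⁺]/K2 + [H⁺]²/(K1K2)) = 1 / (1 + 10^+1.44 + 10^-0.30)
   = 1 / (1 + 27.542 + 0.50119) = 1/29.043 = 0.03443

α₂ = 0.0344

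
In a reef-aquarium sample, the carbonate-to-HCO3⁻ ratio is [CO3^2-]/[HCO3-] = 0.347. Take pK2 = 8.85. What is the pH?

From K2 = [H⁺][CO3^2-]/[HCO3-]:  pH = pK2 + log₁₀([CO3^2-]/[HCO3-])
log₁₀(0.347) = -0.460
pH = 8.85 + (-0.460) = 8.39

pH = 8.39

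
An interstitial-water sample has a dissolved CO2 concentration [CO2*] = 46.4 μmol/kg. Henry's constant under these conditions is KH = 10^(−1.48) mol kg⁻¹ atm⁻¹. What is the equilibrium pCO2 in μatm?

pCO2 = 1400 μatm

KH = 10^(−1.48) = 3.311×10^-2 mol kg⁻¹ atm⁻¹
pCO2 = [CO2*]/KH = 46.4×10^-6 / 3.311×10^-2 = 1.40×10^-3 atm = 1400 μatm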